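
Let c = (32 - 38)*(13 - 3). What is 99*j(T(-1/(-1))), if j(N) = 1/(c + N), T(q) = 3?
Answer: -33/19 ≈ -1.7368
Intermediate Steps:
c = -60 (c = -6*10 = -60)
j(N) = 1/(-60 + N)
99*j(T(-1/(-1))) = 99/(-60 + 3) = 99/(-57) = 99*(-1/57) = -33/19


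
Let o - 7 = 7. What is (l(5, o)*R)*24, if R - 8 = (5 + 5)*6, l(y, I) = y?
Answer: 8160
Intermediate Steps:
o = 14 (o = 7 + 7 = 14)
R = 68 (R = 8 + (5 + 5)*6 = 8 + 10*6 = 8 + 60 = 68)
(l(5, o)*R)*24 = (5*68)*24 = 340*24 = 8160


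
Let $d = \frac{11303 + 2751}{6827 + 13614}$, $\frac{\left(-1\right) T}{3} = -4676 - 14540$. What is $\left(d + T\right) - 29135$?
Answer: $\frac{582848287}{20441} \approx 28514.0$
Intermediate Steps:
$T = 57648$ ($T = - 3 \left(-4676 - 14540\right) = \left(-3\right) \left(-19216\right) = 57648$)
$d = \frac{14054}{20441} \approx 0.68754$
$\left(d + T\right) - 29135 = \left(\frac{14054}{20441} + 57648\right) - 29135 = \frac{1178396822}{20441} - 29135 = \frac{582848287}{20441}$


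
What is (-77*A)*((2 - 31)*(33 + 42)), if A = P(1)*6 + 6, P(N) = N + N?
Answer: 3014550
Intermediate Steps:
P(N) = 2*N
A = 18 (A = (2*1)*6 + 6 = 2*6 + 6 = 12 + 6 = 18)
(-77*A)*((2 - 31)*(33 + 42)) = (-77*18)*((2 - 31)*(33 + 42)) = -(-40194)*75 = -1386*(-2175) = 3014550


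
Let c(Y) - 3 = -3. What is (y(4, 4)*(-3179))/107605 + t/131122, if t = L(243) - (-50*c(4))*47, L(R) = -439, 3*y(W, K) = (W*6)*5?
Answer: -3344142423/2821876562 ≈ -1.1851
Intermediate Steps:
y(W, K) = 10*W (y(W, K) = ((W*6)*5)/3 = ((6*W)*5)/3 = (30*W)/3 = 10*W)
c(Y) = 0 (c(Y) = 3 - 3 = 0)
t = -439 (t = -439 - (-50*0)*47 = -439 - 0*47 = -439 - 1*0 = -439 + 0 = -439)
(y(4, 4)*(-3179))/107605 + t/131122 = ((10*4)*(-3179))/107605 - 439/131122 = (40*(-3179))*(1/107605) - 439*1/131122 = -127160*1/107605 - 439/131122 = -25432/21521 - 439/131122 = -3344142423/2821876562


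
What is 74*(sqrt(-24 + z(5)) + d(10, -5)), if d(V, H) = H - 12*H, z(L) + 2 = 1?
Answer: 4070 + 370*I ≈ 4070.0 + 370.0*I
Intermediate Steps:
z(L) = -1 (z(L) = -2 + 1 = -1)
d(V, H) = -11*H
74*(sqrt(-24 + z(5)) + d(10, -5)) = 74*(sqrt(-24 - 1) - 11*(-5)) = 74*(sqrt(-25) + 55) = 74*(5*I + 55) = 74*(55 + 5*I) = 4070 + 370*I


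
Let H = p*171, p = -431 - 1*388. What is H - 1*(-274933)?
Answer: 134884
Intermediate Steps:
p = -819 (p = -431 - 388 = -819)
H = -140049 (H = -819*171 = -140049)
H - 1*(-274933) = -140049 - 1*(-274933) = -140049 + 274933 = 134884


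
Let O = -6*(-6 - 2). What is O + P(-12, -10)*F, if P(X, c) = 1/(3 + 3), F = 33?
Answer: 107/2 ≈ 53.500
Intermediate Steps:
P(X, c) = ⅙ (P(X, c) = 1/6 = ⅙)
O = 48 (O = -6*(-8) = 48)
O + P(-12, -10)*F = 48 + (⅙)*33 = 48 + 11/2 = 107/2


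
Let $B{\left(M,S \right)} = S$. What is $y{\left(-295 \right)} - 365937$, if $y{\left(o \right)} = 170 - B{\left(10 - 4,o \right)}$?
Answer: $-365472$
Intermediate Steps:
$y{\left(o \right)} = 170 - o$
$y{\left(-295 \right)} - 365937 = \left(170 - -295\right) - 365937 = \left(170 + 295\right) - 365937 = 465 - 365937 = -365472$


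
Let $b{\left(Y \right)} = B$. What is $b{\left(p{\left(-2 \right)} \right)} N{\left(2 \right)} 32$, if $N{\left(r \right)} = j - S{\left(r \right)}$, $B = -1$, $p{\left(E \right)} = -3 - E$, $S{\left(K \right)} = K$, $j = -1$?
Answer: $96$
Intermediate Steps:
$N{\left(r \right)} = -1 - r$
$b{\left(Y \right)} = -1$
$b{\left(p{\left(-2 \right)} \right)} N{\left(2 \right)} 32 = - (-1 - 2) 32 = \left(-1\right) \left(-3\right) 32 = 3 \cdot 32 = 96$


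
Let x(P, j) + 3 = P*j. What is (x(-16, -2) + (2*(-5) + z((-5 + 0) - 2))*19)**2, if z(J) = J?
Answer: 86436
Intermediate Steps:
x(P, j) = -3 + P*j
(x(-16, -2) + (2*(-5) + z((-5 + 0) - 2))*19)**2 = ((-3 - 16*(-2)) + (2*(-5) + ((-5 + 0) - 2))*19)**2 = ((-3 + 32) + (-10 + (-5 - 2))*19)**2 = (29 + (-10 - 7)*19)**2 = (29 - 17*19)**2 = (29 - 323)**2 = (-294)**2 = 86436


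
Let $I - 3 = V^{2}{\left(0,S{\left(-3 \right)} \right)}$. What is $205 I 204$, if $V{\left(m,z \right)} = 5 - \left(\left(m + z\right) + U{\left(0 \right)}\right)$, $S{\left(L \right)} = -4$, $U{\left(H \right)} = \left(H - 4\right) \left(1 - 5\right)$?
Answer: $2174640$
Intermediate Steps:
$U{\left(H \right)} = 16 - 4 H$ ($U{\left(H \right)} = \left(-4 + H\right) \left(-4\right) = 16 - 4 H$)
$V{\left(m,z \right)} = -11 - m - z$ ($V{\left(m,z \right)} = 5 - \left(\left(m + z\right) + \left(16 - 0\right)\right) = 5 - \left(\left(m + z\right) + \left(16 + 0\right)\right) = 5 - \left(\left(m + z\right) + 16\right) = 5 - \left(16 + m + z\right) = -11 - m - z$)
$I = 52$ ($I = 3 + \left(-11 - 0 - -4\right)^{2} = 3 + \left(-11 + 0 + 4\right)^{2} = 3 + \left(-7\right)^{2} = 3 + 49 = 52$)
$205 I 204 = 205 \cdot 52 \cdot 204 = 10660 \cdot 204 = 2174640$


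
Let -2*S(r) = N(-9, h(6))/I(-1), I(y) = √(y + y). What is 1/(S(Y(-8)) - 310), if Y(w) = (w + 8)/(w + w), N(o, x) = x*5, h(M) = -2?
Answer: -124/38445 + I*√2/38445 ≈ -0.0032254 + 3.6785e-5*I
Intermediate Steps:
I(y) = √2*√y (I(y) = √(2*y) = √2*√y)
N(o, x) = 5*x
Y(w) = (8 + w)/(2*w) (Y(w) = (8 + w)/((2*w)) = (8 + w)*(1/(2*w)) = (8 + w)/(2*w))
S(r) = -5*I*√2/2 (S(r) = -5*(-2)/(2*(√2*√(-1))) = -(-5)/(√2*I) = -(-5)/(I*√2) = -(-5)*(-I*√2/2) = -5*I*√2/2)
1/(S(Y(-8)) - 310) = 1/(-5*I*√2/2 - 310) = 1/(-310 - 5*I*√2/2)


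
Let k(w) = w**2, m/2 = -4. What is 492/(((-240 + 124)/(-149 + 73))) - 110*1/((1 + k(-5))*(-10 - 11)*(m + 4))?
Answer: 10206421/31668 ≈ 322.29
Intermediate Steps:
m = -8 (m = 2*(-4) = -8)
492/(((-240 + 124)/(-149 + 73))) - 110*1/((1 + k(-5))*(-10 - 11)*(m + 4)) = 492/(((-240 + 124)/(-149 + 73))) - 110*1/((1 + (-5)**2)*(-10 - 11)*(-8 + 4)) = 492/((-116/(-76))) - 110*1/(84*(1 + 25)) = 492/((-116*(-1/76))) - 110/((-546*(-4))) = 492/(29/19) - 110/((-21*(-104))) = 492*(19/29) - 110/2184 = 9348/29 - 110*1/2184 = 9348/29 - 55/1092 = 10206421/31668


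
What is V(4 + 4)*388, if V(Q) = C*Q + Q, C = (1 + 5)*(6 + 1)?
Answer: 133472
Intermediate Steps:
C = 42 (C = 6*7 = 42)
V(Q) = 43*Q (V(Q) = 42*Q + Q = 43*Q)
V(4 + 4)*388 = (43*(4 + 4))*388 = (43*8)*388 = 344*388 = 133472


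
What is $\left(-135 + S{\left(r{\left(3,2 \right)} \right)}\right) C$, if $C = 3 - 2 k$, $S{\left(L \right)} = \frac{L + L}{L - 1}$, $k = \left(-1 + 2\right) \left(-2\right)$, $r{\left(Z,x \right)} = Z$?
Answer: $-924$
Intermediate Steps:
$k = -2$ ($k = 1 \left(-2\right) = -2$)
$S{\left(L \right)} = \frac{2 L}{-1 + L}$
$C = 7$ ($C = 3 - -4 = 3 + 4 = 7$)
$\left(-135 + S{\left(r{\left(3,2 \right)} \right)}\right) C = \left(-135 + 2 \cdot 3 \frac{1}{-1 + 3}\right) 7 = \left(-135 + 2 \cdot 3 \cdot \frac{1}{2}\right) 7 = \left(-135 + 3\right) 7 = \left(-132\right) 7 = -924$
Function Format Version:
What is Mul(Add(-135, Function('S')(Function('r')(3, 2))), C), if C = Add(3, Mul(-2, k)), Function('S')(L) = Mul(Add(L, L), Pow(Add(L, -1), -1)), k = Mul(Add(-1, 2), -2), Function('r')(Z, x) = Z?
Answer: -924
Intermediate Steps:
k = -2 (k = Mul(1, -2) = -2)
Function('S')(L) = Mul(2, L, Pow(Add(-1, L), -1)) (Function('S')(L) = Mul(Mul(2, L), Pow(Add(-1, L), -1)) = Mul(2, L, Pow(Add(-1, L), -1)))
C = 7 (C = Add(3, Mul(-2, -2)) = Add(3, 4) = 7)
Mul(Add(-135, Function('S')(Function('r')(3, 2))), C) = Mul(Add(-135, Mul(2, 3, Pow(Add(-1, 3), -1))), 7) = Mul(Add(-135, Mul(2, 3, Pow(2, -1))), 7) = Mul(Add(-135, Mul(2, 3, Rational(1, 2))), 7) = Mul(Add(-135, 3), 7) = Mul(-132, 7) = -924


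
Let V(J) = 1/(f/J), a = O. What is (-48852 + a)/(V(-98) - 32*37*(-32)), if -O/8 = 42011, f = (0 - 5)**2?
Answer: -4811750/473551 ≈ -10.161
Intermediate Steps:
f = 25 (f = (-5)**2 = 25)
O = -336088 (O = -8*42011 = -336088)
a = -336088
V(J) = J/25 (V(J) = 1/(25/J) = J/25)
(-48852 + a)/(V(-98) - 32*37*(-32)) = (-48852 - 336088)/((1/25)*(-98) - 32*37*(-32)) = -384940/(-98/25 - 1184*(-32)) = -384940/(-98/25 + 37888) = -384940/947102/25 = -384940*25/947102 = -4811750/473551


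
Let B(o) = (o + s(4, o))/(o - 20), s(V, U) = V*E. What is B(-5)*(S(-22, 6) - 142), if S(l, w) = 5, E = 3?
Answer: 959/25 ≈ 38.360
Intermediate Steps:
s(V, U) = 3*V (s(V, U) = V*3 = 3*V)
B(o) = (12 + o)/(-20 + o) (B(o) = (o + 3*4)/(o - 20) = (o + 12)/(-20 + o) = (12 + o)/(-20 + o))
B(-5)*(S(-22, 6) - 142) = ((12 - 5)/(-20 - 5))*(5 - 142) = (7/(-25))*(-137) = -1/25*7*(-137) = -7/25*(-137) = 959/25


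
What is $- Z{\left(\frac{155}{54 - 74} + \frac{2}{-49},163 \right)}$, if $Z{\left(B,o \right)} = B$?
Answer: $\frac{1527}{196} \approx 7.7908$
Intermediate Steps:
$- Z{\left(\frac{155}{54 - 74} + \frac{2}{-49},163 \right)} = - (\frac{155}{54 - 74} + \frac{2}{-49}) = - (\frac{155}{54 - 74} + 2 \left(- \frac{1}{49}\right)) = - (\frac{155}{-20} - \frac{2}{49}) = - (155 \left(- \frac{1}{20}\right) - \frac{2}{49}) = - (- \frac{31}{4} - \frac{2}{49}) = \left(-1\right) \left(- \frac{1527}{196}\right) = \frac{1527}{196}$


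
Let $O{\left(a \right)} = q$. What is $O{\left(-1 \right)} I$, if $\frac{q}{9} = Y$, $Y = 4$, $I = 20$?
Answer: $720$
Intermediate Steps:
$q = 36$ ($q = 9 \cdot 4 = 36$)
$O{\left(a \right)} = 36$
$O{\left(-1 \right)} I = 36 \cdot 20 = 720$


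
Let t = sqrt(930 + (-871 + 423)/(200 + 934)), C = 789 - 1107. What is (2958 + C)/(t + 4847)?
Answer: 1036482480/1902890831 - 23760*sqrt(75298)/1902890831 ≈ 0.54126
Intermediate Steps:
C = -318
t = sqrt(75298)/9 (t = sqrt(930 - 448/1134) = sqrt(930 - 448*1/1134) = sqrt(930 - 32/81) = sqrt(75298/81) = sqrt(75298)/9 ≈ 30.489)
(2958 + C)/(t + 4847) = (2958 - 318)/(sqrt(75298)/9 + 4847) = 2640/(4847 + sqrt(75298)/9)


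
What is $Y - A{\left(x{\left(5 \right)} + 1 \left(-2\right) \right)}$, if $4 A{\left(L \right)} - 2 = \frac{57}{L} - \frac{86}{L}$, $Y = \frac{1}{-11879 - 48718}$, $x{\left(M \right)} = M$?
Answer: $\frac{464573}{242388} \approx 1.9167$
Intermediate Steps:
$Y = - \frac{1}{60597}$ ($Y = \frac{1}{-60597} = - \frac{1}{60597} \approx -1.6502 \cdot 10^{-5}$)
$A{\left(L \right)} = \frac{1}{2} - \frac{29}{4 L}$ ($A{\left(L \right)} = \frac{1}{2} + \frac{\frac{57}{L} - \frac{86}{L}}{4} = \frac{1}{2} + \frac{\left(-29\right) \frac{1}{L}}{4} = \frac{1}{2} - \frac{29}{4 L}$)
$Y - A{\left(x{\left(5 \right)} + 1 \left(-2\right) \right)} = - \frac{1}{60597} - \frac{-29 + 2 \left(5 + 1 \left(-2\right)\right)}{4 \left(5 + 1 \left(-2\right)\right)} = - \frac{1}{60597} - \frac{-29 + 2 \left(5 - 2\right)}{4 \left(5 - 2\right)} = - \frac{1}{60597} - \frac{-29 + 2 \cdot 3}{4 \cdot 3} = - \frac{1}{60597} - \frac{1}{4} \cdot \frac{1}{3} \left(-29 + 6\right) = - \frac{1}{60597} - \frac{1}{4} \cdot \frac{1}{3} \left(-23\right) = - \frac{1}{60597} - - \frac{23}{12} = - \frac{1}{60597} + \frac{23}{12} = \frac{464573}{242388}$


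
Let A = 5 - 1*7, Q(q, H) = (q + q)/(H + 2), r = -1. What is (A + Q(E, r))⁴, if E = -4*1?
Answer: 10000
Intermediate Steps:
E = -4
Q(q, H) = 2*q/(2 + H) (Q(q, H) = (2*q)/(2 + H) = 2*q/(2 + H))
A = -2 (A = 5 - 7 = -2)
(A + Q(E, r))⁴ = (-2 + 2*(-4)/(2 - 1))⁴ = (-2 + 2*(-4)/1)⁴ = (-2 + 2*(-4)*1)⁴ = (-2 - 8)⁴ = (-10)⁴ = 10000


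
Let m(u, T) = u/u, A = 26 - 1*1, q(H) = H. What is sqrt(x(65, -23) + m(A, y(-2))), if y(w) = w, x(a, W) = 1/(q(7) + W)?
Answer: sqrt(15)/4 ≈ 0.96825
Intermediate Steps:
x(a, W) = 1/(7 + W)
A = 25 (A = 26 - 1 = 25)
m(u, T) = 1
sqrt(x(65, -23) + m(A, y(-2))) = sqrt(1/(7 - 23) + 1) = sqrt(1/(-16) + 1) = sqrt(-1/16 + 1) = sqrt(15/16) = sqrt(15)/4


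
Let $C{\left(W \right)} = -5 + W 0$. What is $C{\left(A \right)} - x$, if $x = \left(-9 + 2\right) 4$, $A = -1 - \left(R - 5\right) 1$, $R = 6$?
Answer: $23$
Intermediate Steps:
$A = -2$ ($A = -1 - \left(6 - 5\right) 1 = -1 - 1 \cdot 1 = -1 - 1 = -2$)
$x = -28$ ($x = \left(-7\right) 4 = -28$)
$C{\left(W \right)} = -5$ ($C{\left(W \right)} = -5 + 0 = -5$)
$C{\left(A \right)} - x = -5 - -28 = -5 + 28 = 23$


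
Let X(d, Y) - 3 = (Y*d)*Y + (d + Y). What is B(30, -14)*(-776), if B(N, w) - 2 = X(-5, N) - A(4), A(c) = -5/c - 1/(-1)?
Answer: 3468526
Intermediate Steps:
A(c) = 1 - 5/c (A(c) = -5/c - 1*(-1) = -5/c + 1 = 1 - 5/c)
X(d, Y) = 3 + Y + d + d*Y² (X(d, Y) = 3 + ((Y*d)*Y + (d + Y)) = 3 + (d*Y² + (Y + d)) = 3 + (Y + d + d*Y²) = 3 + Y + d + d*Y²)
B(N, w) = ¼ + N - 5*N² (B(N, w) = 2 + ((3 + N - 5 - 5*N²) - (-5 + 4)/4) = 2 + ((-2 + N - 5*N²) - (-1)/4) = 2 + ((-2 + N - 5*N²) - 1*(-¼)) = 2 + ((-2 + N - 5*N²) + ¼) = 2 + (-7/4 + N - 5*N²) = ¼ + N - 5*N²)
B(30, -14)*(-776) = (¼ + 30 - 5*30²)*(-776) = (¼ + 30 - 5*900)*(-776) = (¼ + 30 - 4500)*(-776) = -17879/4*(-776) = 3468526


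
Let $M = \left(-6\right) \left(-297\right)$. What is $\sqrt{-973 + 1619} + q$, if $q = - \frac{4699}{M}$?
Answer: $- \frac{4699}{1782} + \sqrt{646} \approx 22.78$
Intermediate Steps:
$M = 1782$
$q = - \frac{4699}{1782} \approx -2.6369$
$\sqrt{-973 + 1619} + q = \sqrt{-973 + 1619} - \frac{4699}{1782} = \sqrt{646} - \frac{4699}{1782} = - \frac{4699}{1782} + \sqrt{646}$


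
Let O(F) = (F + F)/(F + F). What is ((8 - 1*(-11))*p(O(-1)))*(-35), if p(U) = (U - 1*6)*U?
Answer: 3325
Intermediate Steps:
O(F) = 1 (O(F) = (2*F)/((2*F)) = (2*F)*(1/(2*F)) = 1)
p(U) = U*(-6 + U) (p(U) = (U - 6)*U = (-6 + U)*U = U*(-6 + U))
((8 - 1*(-11))*p(O(-1)))*(-35) = ((8 - 1*(-11))*(1*(-6 + 1)))*(-35) = ((8 + 11)*(1*(-5)))*(-35) = (19*(-5))*(-35) = -95*(-35) = 3325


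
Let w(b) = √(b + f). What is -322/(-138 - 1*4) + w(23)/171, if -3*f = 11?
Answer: 161/71 + √174/513 ≈ 2.2933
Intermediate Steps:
f = -11/3 (f = -⅓*11 = -11/3 ≈ -3.6667)
w(b) = √(-11/3 + b) (w(b) = √(b - 11/3) = √(-11/3 + b))
-322/(-138 - 1*4) + w(23)/171 = -322/(-138 - 1*4) + (√(-33 + 9*23)/3)/171 = -322/(-138 - 4) + (√(-33 + 207)/3)*(1/171) = -322/(-142) + (√174/3)*(1/171) = -322*(-1/142) + √174/513 = 161/71 + √174/513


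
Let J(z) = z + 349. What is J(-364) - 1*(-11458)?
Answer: 11443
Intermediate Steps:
J(z) = 349 + z
J(-364) - 1*(-11458) = (349 - 364) - 1*(-11458) = -15 + 11458 = 11443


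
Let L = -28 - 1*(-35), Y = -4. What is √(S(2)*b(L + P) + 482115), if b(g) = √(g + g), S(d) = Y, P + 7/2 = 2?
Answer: √(482115 - 4*√11) ≈ 694.34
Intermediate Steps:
P = -3/2 (P = -7/2 + 2 = -3/2 ≈ -1.5000)
L = 7 (L = -28 + 35 = 7)
S(d) = -4
b(g) = √2*√g (b(g) = √(2*g) = √2*√g)
√(S(2)*b(L + P) + 482115) = √(-4*√2*√(7 - 3/2) + 482115) = √(-4*√2*√(11/2) + 482115) = √(-4*√2*√22/2 + 482115) = √(-4*√11 + 482115) = √(482115 - 4*√11)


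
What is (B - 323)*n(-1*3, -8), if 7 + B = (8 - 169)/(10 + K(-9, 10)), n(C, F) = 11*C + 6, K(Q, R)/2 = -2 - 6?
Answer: 16371/2 ≈ 8185.5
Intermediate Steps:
K(Q, R) = -16 (K(Q, R) = 2*(-2 - 6) = 2*(-8) = -16)
n(C, F) = 6 + 11*C
B = 119/6 (B = -7 + (8 - 169)/(10 - 16) = -7 - 161/(-6) = -7 - 161*(-1/6) = -7 + 161/6 = 119/6 ≈ 19.833)
(B - 323)*n(-1*3, -8) = (119/6 - 323)*(6 + 11*(-1*3)) = -1819*(6 + 11*(-3))/6 = -1819*(6 - 33)/6 = -1819/6*(-27) = 16371/2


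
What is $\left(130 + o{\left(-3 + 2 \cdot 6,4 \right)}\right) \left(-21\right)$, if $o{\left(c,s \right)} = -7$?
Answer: $-2583$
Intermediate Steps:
$\left(130 + o{\left(-3 + 2 \cdot 6,4 \right)}\right) \left(-21\right) = \left(130 - 7\right) \left(-21\right) = 123 \left(-21\right) = -2583$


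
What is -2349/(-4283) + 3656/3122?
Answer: 11496113/6685763 ≈ 1.7195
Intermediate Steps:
-2349/(-4283) + 3656/3122 = -2349*(-1/4283) + 3656*(1/3122) = 2349/4283 + 1828/1561 = 11496113/6685763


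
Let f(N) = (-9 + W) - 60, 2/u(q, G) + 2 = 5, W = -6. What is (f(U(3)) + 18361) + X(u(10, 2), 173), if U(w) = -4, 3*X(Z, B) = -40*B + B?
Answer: 16037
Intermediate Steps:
u(q, G) = ⅔ (u(q, G) = 2/(-2 + 5) = 2/3 = 2*(⅓) = ⅔)
X(Z, B) = -13*B (X(Z, B) = (-40*B + B)/3 = (-39*B)/3 = -13*B)
f(N) = -75 (f(N) = (-9 - 6) - 60 = -15 - 60 = -75)
(f(U(3)) + 18361) + X(u(10, 2), 173) = (-75 + 18361) - 13*173 = 18286 - 2249 = 16037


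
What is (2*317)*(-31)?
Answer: -19654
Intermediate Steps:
(2*317)*(-31) = 634*(-31) = -19654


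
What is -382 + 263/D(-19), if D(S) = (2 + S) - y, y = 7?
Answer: -9431/24 ≈ -392.96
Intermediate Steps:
D(S) = -5 + S (D(S) = (2 + S) - 1*7 = (2 + S) - 7 = -5 + S)
-382 + 263/D(-19) = -382 + 263/(-5 - 19) = -382 + 263/(-24) = -382 + 263*(-1/24) = -382 - 263/24 = -9431/24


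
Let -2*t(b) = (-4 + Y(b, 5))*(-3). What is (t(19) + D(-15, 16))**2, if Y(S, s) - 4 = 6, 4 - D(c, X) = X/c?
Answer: 44521/225 ≈ 197.87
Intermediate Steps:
D(c, X) = 4 - X/c
Y(S, s) = 10 (Y(S, s) = 4 + 6 = 10)
t(b) = 9 (t(b) = -(-4 + 10)*(-3)/2 = -3*(-3) = -1/2*(-18) = 9)
(t(19) + D(-15, 16))**2 = (9 + (4 - 1*16/(-15)))**2 = (9 + (4 - 1*16*(-1/15)))**2 = (9 + (4 + 16/15))**2 = (9 + 76/15)**2 = (211/15)**2 = 44521/225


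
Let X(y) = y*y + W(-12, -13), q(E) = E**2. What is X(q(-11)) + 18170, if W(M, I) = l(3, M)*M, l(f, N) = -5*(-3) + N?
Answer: 32775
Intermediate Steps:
l(f, N) = 15 + N
W(M, I) = M*(15 + M) (W(M, I) = (15 + M)*M = M*(15 + M))
X(y) = -36 + y**2 (X(y) = y*y - 12*(15 - 12) = y**2 - 12*3 = y**2 - 36 = -36 + y**2)
X(q(-11)) + 18170 = (-36 + ((-11)**2)**2) + 18170 = (-36 + 121**2) + 18170 = (-36 + 14641) + 18170 = 14605 + 18170 = 32775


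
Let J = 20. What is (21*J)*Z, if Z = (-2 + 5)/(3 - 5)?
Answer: -630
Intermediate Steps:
Z = -3/2 (Z = 3/(-2) = 3*(-½) = -3/2 ≈ -1.5000)
(21*J)*Z = (21*20)*(-3/2) = 420*(-3/2) = -630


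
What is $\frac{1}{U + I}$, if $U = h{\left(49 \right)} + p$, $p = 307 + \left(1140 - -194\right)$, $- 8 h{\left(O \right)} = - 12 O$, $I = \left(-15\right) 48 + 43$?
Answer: $\frac{2}{2075} \approx 0.00096386$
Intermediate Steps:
$I = -677$ ($I = -720 + 43 = -677$)
$h{\left(O \right)} = \frac{3 O}{2}$ ($h{\left(O \right)} = - \frac{\left(-12\right) O}{8} = \frac{3 O}{2}$)
$p = 1641$ ($p = 307 + \left(1140 + 194\right) = 307 + 1334 = 1641$)
$U = \frac{3429}{2}$ ($U = \frac{3}{2} \cdot 49 + 1641 = \frac{147}{2} + 1641 = \frac{3429}{2} \approx 1714.5$)
$\frac{1}{U + I} = \frac{1}{\frac{3429}{2} - 677} = \frac{1}{\frac{2075}{2}} = \frac{2}{2075}$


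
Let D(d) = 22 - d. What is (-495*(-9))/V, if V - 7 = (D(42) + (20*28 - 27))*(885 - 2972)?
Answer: -4455/1070624 ≈ -0.0041611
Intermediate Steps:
V = -1070624 (V = 7 + ((22 - 1*42) + (20*28 - 27))*(885 - 2972) = 7 + ((22 - 42) + (560 - 27))*(-2087) = 7 + (-20 + 533)*(-2087) = 7 + 513*(-2087) = 7 - 1070631 = -1070624)
(-495*(-9))/V = -495*(-9)/(-1070624) = -33*(-135)*(-1/1070624) = 4455*(-1/1070624) = -4455/1070624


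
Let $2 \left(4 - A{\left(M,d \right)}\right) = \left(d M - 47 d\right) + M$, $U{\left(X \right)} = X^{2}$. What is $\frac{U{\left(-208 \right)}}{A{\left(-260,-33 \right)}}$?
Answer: $- \frac{86528}{9863} \approx -8.773$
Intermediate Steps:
$A{\left(M,d \right)} = 4 - \frac{M}{2} + \frac{47 d}{2} - \frac{M d}{2}$ ($A{\left(M,d \right)} = 4 - \frac{\left(d M - 47 d\right) + M}{2} = 4 - \frac{\left(M d - 47 d\right) + M}{2} = 4 - \frac{\left(- 47 d + M d\right) + M}{2} = 4 - \frac{M - 47 d + M d}{2} = 4 - \left(\frac{M}{2} - \frac{47 d}{2} + \frac{M d}{2}\right) = 4 - \frac{M}{2} + \frac{47 d}{2} - \frac{M d}{2}$)
$\frac{U{\left(-208 \right)}}{A{\left(-260,-33 \right)}} = \frac{\left(-208\right)^{2}}{4 - -130 + \frac{47}{2} \left(-33\right) - \left(-130\right) \left(-33\right)} = \frac{43264}{4 + 130 - \frac{1551}{2} - 4290} = \frac{43264}{- \frac{9863}{2}} = 43264 \left(- \frac{2}{9863}\right) = - \frac{86528}{9863}$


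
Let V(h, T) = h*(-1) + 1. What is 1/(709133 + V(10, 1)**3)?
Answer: 1/708404 ≈ 1.4116e-6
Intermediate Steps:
V(h, T) = 1 - h (V(h, T) = -h + 1 = 1 - h)
1/(709133 + V(10, 1)**3) = 1/(709133 + (1 - 1*10)**3) = 1/(709133 + (1 - 10)**3) = 1/(709133 + (-9)**3) = 1/(709133 - 729) = 1/708404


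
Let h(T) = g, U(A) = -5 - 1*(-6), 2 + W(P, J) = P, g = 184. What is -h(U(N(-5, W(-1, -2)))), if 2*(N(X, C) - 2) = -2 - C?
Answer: -184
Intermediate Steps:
W(P, J) = -2 + P
N(X, C) = 1 - C/2 (N(X, C) = 2 + (-2 - C)/2 = 2 + (-1 - C/2) = 1 - C/2)
U(A) = 1 (U(A) = -5 + 6 = 1)
h(T) = 184
-h(U(N(-5, W(-1, -2)))) = -1*184 = -184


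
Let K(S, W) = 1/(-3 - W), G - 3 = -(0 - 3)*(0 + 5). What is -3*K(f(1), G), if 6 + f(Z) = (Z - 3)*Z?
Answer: ⅐ ≈ 0.14286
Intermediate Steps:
f(Z) = -6 + Z*(-3 + Z) (f(Z) = -6 + (Z - 3)*Z = -6 + (-3 + Z)*Z = -6 + Z*(-3 + Z))
G = 18 (G = 3 - (0 - 3)*(0 + 5) = 3 - (-3)*5 = 3 - 1*(-15) = 3 + 15 = 18)
-3*K(f(1), G) = -(-3)/(3 + 18) = -(-3)/21 = -3*(-1/21) = ⅐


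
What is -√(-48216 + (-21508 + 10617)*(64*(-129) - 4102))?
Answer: -√134542762 ≈ -11599.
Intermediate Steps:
-√(-48216 + (-21508 + 10617)*(64*(-129) - 4102)) = -√(-48216 - 10891*(-8256 - 4102)) = -√(-48216 - 10891*(-12358)) = -√(-48216 + 134590978) = -√134542762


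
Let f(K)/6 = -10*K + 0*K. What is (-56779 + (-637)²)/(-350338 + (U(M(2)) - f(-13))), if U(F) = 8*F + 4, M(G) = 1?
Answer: -174495/175553 ≈ -0.99397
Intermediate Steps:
U(F) = 4 + 8*F
f(K) = -60*K (f(K) = 6*(-10*K + 0*K) = 6*(-10*K + 0) = 6*(-10*K) = -60*K)
(-56779 + (-637)²)/(-350338 + (U(M(2)) - f(-13))) = (-56779 + (-637)²)/(-350338 + ((4 + 8*1) - (-60)*(-13))) = (-56779 + 405769)/(-350338 + ((4 + 8) - 1*780)) = 348990/(-350338 + (12 - 780)) = 348990/(-350338 - 768) = 348990/(-351106) = 348990*(-1/351106) = -174495/175553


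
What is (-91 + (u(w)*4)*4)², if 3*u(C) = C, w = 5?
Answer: 37249/9 ≈ 4138.8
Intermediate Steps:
u(C) = C/3
(-91 + (u(w)*4)*4)² = (-91 + (((⅓)*5)*4)*4)² = (-91 + ((5/3)*4)*4)² = (-91 + (20/3)*4)² = (-91 + 80/3)² = (-193/3)² = 37249/9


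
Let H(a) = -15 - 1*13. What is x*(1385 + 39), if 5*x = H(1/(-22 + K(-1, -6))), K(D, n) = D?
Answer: -39872/5 ≈ -7974.4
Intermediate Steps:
H(a) = -28 (H(a) = -15 - 13 = -28)
x = -28/5 (x = (⅕)*(-28) = -28/5 ≈ -5.6000)
x*(1385 + 39) = -28*(1385 + 39)/5 = -28/5*1424 = -39872/5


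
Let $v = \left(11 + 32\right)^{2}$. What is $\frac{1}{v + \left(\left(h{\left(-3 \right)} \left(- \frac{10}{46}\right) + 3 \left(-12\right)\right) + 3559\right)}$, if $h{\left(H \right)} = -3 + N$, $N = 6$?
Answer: $\frac{23}{123541} \approx 0.00018617$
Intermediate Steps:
$h{\left(H \right)} = 3$ ($h{\left(H \right)} = -3 + 6 = 3$)
$v = 1849$ ($v = 43^{2} = 1849$)
$\frac{1}{v + \left(\left(h{\left(-3 \right)} \left(- \frac{10}{46}\right) + 3 \left(-12\right)\right) + 3559\right)} = \frac{1}{1849 + \left(\left(3 \left(- \frac{10}{46}\right) + 3 \left(-12\right)\right) + 3559\right)} = \frac{1}{1849 + \left(\left(3 \left(\left(-10\right) \frac{1}{46}\right) - 36\right) + 3559\right)} = \frac{1}{1849 + \left(\left(3 \left(- \frac{5}{23}\right) - 36\right) + 3559\right)} = \frac{1}{1849 + \left(\left(- \frac{15}{23} - 36\right) + 3559\right)} = \frac{1}{1849 + \left(- \frac{843}{23} + 3559\right)} = \frac{1}{1849 + \frac{81014}{23}} = \frac{1}{\frac{123541}{23}} = \frac{23}{123541}$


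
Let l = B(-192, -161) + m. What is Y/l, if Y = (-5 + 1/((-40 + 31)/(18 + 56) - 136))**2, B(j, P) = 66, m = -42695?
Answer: -2544092721/4325365509941 ≈ -0.00058818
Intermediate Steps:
l = -42629 (l = 66 - 42695 = -42629)
Y = 2544092721/101465329 (Y = (-5 + 1/(-9/74 - 136))**2 = (-5 + 1/(-10073/74))**2 = (-5 - 74/10073)**2 = (-50439/10073)**2 = 2544092721/101465329 ≈ 25.074)
Y/l = (2544092721/101465329)/(-42629) = (2544092721/101465329)*(-1/42629) = -2544092721/4325365509941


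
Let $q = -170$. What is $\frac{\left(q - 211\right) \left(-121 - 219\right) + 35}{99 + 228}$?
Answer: $\frac{129575}{327} \approx 396.25$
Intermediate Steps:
$\frac{\left(q - 211\right) \left(-121 - 219\right) + 35}{99 + 228} = \frac{\left(-170 - 211\right) \left(-121 - 219\right) + 35}{99 + 228} = \frac{\left(-381\right) \left(-340\right) + 35}{327} = \left(129540 + 35\right) \frac{1}{327} = 129575 \cdot \frac{1}{327} = \frac{129575}{327}$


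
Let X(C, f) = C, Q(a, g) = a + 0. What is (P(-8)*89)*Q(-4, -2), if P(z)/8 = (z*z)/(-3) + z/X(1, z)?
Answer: 250624/3 ≈ 83541.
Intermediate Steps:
Q(a, g) = a
P(z) = 8*z - 8*z**2/3 (P(z) = 8*((z*z)/(-3) + z/1) = 8*(z**2*(-1/3) + z*1) = 8*(-z**2/3 + z) = 8*(z - z**2/3) = 8*z - 8*z**2/3)
(P(-8)*89)*Q(-4, -2) = (((8/3)*(-8)*(3 - 1*(-8)))*89)*(-4) = (((8/3)*(-8)*(3 + 8))*89)*(-4) = (((8/3)*(-8)*11)*89)*(-4) = -704/3*89*(-4) = -62656/3*(-4) = 250624/3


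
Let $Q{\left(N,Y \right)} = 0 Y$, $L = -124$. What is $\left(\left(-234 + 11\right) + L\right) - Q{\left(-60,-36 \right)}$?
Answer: $-347$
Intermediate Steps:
$Q{\left(N,Y \right)} = 0$
$\left(\left(-234 + 11\right) + L\right) - Q{\left(-60,-36 \right)} = \left(\left(-234 + 11\right) - 124\right) - 0 = \left(-223 - 124\right) + 0 = -347 + 0 = -347$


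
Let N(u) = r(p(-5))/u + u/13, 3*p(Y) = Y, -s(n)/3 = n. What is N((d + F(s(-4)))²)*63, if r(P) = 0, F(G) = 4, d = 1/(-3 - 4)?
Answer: 6561/91 ≈ 72.099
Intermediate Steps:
s(n) = -3*n
p(Y) = Y/3
d = -⅐ (d = 1/(-7) = -⅐ ≈ -0.14286)
N(u) = u/13 (N(u) = 0/u + u/13 = 0 + u*(1/13) = 0 + u/13 = u/13)
N((d + F(s(-4)))²)*63 = ((-⅐ + 4)²/13)*63 = ((27/7)²/13)*63 = ((1/13)*(729/49))*63 = (729/637)*63 = 6561/91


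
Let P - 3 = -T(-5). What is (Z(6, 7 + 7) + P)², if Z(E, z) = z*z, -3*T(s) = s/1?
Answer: 350464/9 ≈ 38940.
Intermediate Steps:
T(s) = -s/3 (T(s) = -s/(3*1) = -s/3)
Z(E, z) = z²
P = 4/3 (P = 3 - (-1)*(-5)/3 = 3 - 1*5/3 = 3 - 5/3 = 4/3 ≈ 1.3333)
(Z(6, 7 + 7) + P)² = ((7 + 7)² + 4/3)² = (14² + 4/3)² = (196 + 4/3)² = (592/3)² = 350464/9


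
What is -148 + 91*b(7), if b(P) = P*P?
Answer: 4311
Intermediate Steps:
b(P) = P²
-148 + 91*b(7) = -148 + 91*7² = -148 + 91*49 = -148 + 4459 = 4311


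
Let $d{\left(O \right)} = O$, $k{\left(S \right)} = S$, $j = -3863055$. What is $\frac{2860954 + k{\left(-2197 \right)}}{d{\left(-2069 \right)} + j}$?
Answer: $- \frac{2858757}{3865124} \approx -0.73963$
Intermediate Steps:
$\frac{2860954 + k{\left(-2197 \right)}}{d{\left(-2069 \right)} + j} = \frac{2860954 - 2197}{-2069 - 3863055} = \frac{2858757}{-3865124} = 2858757 \left(- \frac{1}{3865124}\right) = - \frac{2858757}{3865124}$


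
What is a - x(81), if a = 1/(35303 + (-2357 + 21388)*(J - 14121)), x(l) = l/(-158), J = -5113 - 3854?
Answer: 35587546267/69417683150 ≈ 0.51266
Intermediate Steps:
J = -8967
x(l) = -l/158 (x(l) = l*(-1/158) = -l/158)
a = -1/439352425 (a = 1/(35303 + (-2357 + 21388)*(-8967 - 14121)) = 1/(35303 + 19031*(-23088)) = 1/(35303 - 439387728) = 1/(-439352425) = -1/439352425 ≈ -2.2761e-9)
a - x(81) = -1/439352425 - (-1)*81/158 = -1/439352425 - 1*(-81/158) = -1/439352425 + 81/158 = 35587546267/69417683150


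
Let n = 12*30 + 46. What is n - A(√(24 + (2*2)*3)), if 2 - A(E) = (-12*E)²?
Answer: 5588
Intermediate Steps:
n = 406 (n = 360 + 46 = 406)
A(E) = 2 - 144*E² (A(E) = 2 - (-12*E)² = 2 - 144*E²)
n - A(√(24 + (2*2)*3)) = 406 - (2 - 144*(√(24 + (2*2)*3))²) = 406 - (2 - 144*(√(24 + 4*3))²) = 406 - (2 - 144*(√(24 + 12))²) = 406 - (2 - 144*(√36)²) = 406 - (2 - 144*6²) = 406 - (2 - 144*36) = 406 - (2 - 5184) = 406 - 1*(-5182) = 406 + 5182 = 5588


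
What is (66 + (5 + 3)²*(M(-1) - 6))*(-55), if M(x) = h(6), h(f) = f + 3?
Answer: -14190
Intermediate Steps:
h(f) = 3 + f
M(x) = 9 (M(x) = 3 + 6 = 9)
(66 + (5 + 3)²*(M(-1) - 6))*(-55) = (66 + (5 + 3)²*(9 - 6))*(-55) = (66 + 8²*3)*(-55) = (66 + 64*3)*(-55) = (66 + 192)*(-55) = 258*(-55) = -14190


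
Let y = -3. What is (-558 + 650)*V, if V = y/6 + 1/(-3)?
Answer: -230/3 ≈ -76.667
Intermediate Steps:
V = -⅚ (V = -3/6 + 1/(-3) = -3*⅙ + 1*(-⅓) = -½ - ⅓ = -⅚ ≈ -0.83333)
(-558 + 650)*V = (-558 + 650)*(-⅚) = 92*(-⅚) = -230/3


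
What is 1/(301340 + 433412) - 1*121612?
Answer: -89354660223/734752 ≈ -1.2161e+5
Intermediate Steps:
1/(301340 + 433412) - 1*121612 = 1/734752 - 121612 = -89354660223/734752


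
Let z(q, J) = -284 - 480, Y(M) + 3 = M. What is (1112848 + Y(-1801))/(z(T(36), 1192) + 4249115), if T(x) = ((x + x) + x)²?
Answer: 370348/1416117 ≈ 0.26152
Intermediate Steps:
Y(M) = -3 + M
T(x) = 9*x² (T(x) = (2*x + x)² = (3*x)² = 9*x²)
z(q, J) = -764
(1112848 + Y(-1801))/(z(T(36), 1192) + 4249115) = (1112848 + (-3 - 1801))/(-764 + 4249115) = (1112848 - 1804)/4248351 = 1111044*(1/4248351) = 370348/1416117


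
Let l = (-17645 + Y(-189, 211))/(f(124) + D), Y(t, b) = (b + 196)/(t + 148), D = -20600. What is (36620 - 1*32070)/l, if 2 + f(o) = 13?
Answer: 640146325/120642 ≈ 5306.2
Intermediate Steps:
f(o) = 11 (f(o) = -2 + 13 = 11)
Y(t, b) = (196 + b)/(148 + t)
l = 241284/281383 (l = (-17645 + (196 + 211)/(148 - 189))/(11 - 20600) = (-17645 + 407/(-41))/(-20589) = (-17645 - 1/41*407)*(-1/20589) = (-17645 - 407/41)*(-1/20589) = -723852/41*(-1/20589) = 241284/281383 ≈ 0.85749)
(36620 - 1*32070)/l = (36620 - 1*32070)/(241284/281383) = (36620 - 32070)*(281383/241284) = 4550*(281383/241284) = 640146325/120642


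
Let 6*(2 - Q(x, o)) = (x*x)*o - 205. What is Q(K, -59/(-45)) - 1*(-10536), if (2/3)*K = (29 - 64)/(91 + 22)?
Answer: 1079963151/102152 ≈ 10572.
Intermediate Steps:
K = -105/226 (K = 3*((29 - 64)/(91 + 22))/2 = 3*(-35/113)/2 = 3*(-35*1/113)/2 = (3/2)*(-35/113) = -105/226 ≈ -0.46460)
Q(x, o) = 217/6 - o*x**2/6 (Q(x, o) = 2 - ((x*x)*o - 205)/6 = 2 - (x**2*o - 205)/6 = 2 - (o*x**2 - 205)/6 = 2 - (-205 + o*x**2)/6 = 2 + (205/6 - o*x**2/6) = 217/6 - o*x**2/6)
Q(K, -59/(-45)) - 1*(-10536) = (217/6 - (-59/(-45))*(-105/226)**2/6) - 1*(-10536) = (217/6 - 1/6*(-59*(-1/45))*11025/51076) + 10536 = (217/6 - 1/6*59/45*11025/51076) + 10536 = (217/6 - 14455/306456) + 10536 = 3689679/102152 + 10536 = 1079963151/102152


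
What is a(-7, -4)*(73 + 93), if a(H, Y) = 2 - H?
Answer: 1494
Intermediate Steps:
a(-7, -4)*(73 + 93) = (2 - 1*(-7))*(73 + 93) = (2 + 7)*166 = 9*166 = 1494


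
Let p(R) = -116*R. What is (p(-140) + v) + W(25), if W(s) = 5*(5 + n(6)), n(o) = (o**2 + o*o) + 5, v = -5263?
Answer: 11387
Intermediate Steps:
n(o) = 5 + 2*o**2 (n(o) = (o**2 + o**2) + 5 = 2*o**2 + 5 = 5 + 2*o**2)
W(s) = 410 (W(s) = 5*(5 + (5 + 2*6**2)) = 5*(5 + (5 + 2*36)) = 5*(5 + (5 + 72)) = 5*(5 + 77) = 5*82 = 410)
(p(-140) + v) + W(25) = (-116*(-140) - 5263) + 410 = (16240 - 5263) + 410 = 10977 + 410 = 11387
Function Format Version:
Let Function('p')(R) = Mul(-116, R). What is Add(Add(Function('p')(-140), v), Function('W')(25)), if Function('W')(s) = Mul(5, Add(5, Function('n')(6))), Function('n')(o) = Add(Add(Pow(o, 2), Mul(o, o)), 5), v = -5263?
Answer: 11387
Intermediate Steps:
Function('n')(o) = Add(5, Mul(2, Pow(o, 2))) (Function('n')(o) = Add(Add(Pow(o, 2), Pow(o, 2)), 5) = Add(Mul(2, Pow(o, 2)), 5) = Add(5, Mul(2, Pow(o, 2))))
Function('W')(s) = 410 (Function('W')(s) = Mul(5, Add(5, Add(5, Mul(2, Pow(6, 2))))) = Mul(5, Add(5, Add(5, Mul(2, 36)))) = Mul(5, Add(5, Add(5, 72))) = Mul(5, Add(5, 77)) = Mul(5, 82) = 410)
Add(Add(Function('p')(-140), v), Function('W')(25)) = Add(Add(Mul(-116, -140), -5263), 410) = Add(Add(16240, -5263), 410) = Add(10977, 410) = 11387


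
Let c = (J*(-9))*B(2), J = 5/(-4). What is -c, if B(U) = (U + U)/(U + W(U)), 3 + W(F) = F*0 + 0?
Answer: 45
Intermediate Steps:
J = -5/4 (J = 5*(-¼) = -5/4 ≈ -1.2500)
W(F) = -3 (W(F) = -3 + (F*0 + 0) = -3 + (0 + 0) = -3 + 0 = -3)
B(U) = 2*U/(-3 + U) (B(U) = (U + U)/(U - 3) = (2*U)/(-3 + U) = 2*U/(-3 + U))
c = -45 (c = (-5/4*(-9))*(2*2/(-3 + 2)) = 45*(2*2/(-1))/4 = 45*(2*2*(-1))/4 = (45/4)*(-4) = -45)
-c = -1*(-45) = 45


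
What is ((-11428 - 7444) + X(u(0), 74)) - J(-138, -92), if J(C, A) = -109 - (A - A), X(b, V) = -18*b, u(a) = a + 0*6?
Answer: -18763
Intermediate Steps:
u(a) = a (u(a) = a + 0 = a)
J(C, A) = -109 (J(C, A) = -109 - 1*0 = -109 + 0 = -109)
((-11428 - 7444) + X(u(0), 74)) - J(-138, -92) = ((-11428 - 7444) - 18*0) - 1*(-109) = (-18872 + 0) + 109 = -18872 + 109 = -18763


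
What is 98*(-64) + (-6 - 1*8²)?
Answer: -6342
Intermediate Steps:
98*(-64) + (-6 - 1*8²) = -6272 + (-6 - 1*64) = -6272 + (-6 - 64) = -6272 - 70 = -6342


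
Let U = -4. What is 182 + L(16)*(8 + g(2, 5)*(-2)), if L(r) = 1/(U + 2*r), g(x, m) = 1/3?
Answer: 7655/42 ≈ 182.26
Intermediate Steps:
g(x, m) = ⅓
L(r) = 1/(-4 + 2*r)
182 + L(16)*(8 + g(2, 5)*(-2)) = 182 + (1/(2*(-2 + 16)))*(8 + (⅓)*(-2)) = 182 + ((½)/14)*(8 - ⅔) = 182 + ((½)*(1/14))*(22/3) = 182 + (1/28)*(22/3) = 182 + 11/42 = 7655/42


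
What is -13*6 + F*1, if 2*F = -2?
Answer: -79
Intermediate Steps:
F = -1 (F = (½)*(-2) = -1)
-13*6 + F*1 = -13*6 - 1*1 = -78 - 1 = -79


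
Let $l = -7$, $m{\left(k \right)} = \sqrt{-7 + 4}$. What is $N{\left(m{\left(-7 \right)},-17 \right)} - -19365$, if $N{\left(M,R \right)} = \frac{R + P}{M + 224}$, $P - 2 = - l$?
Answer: $\frac{971714543}{50179} + \frac{8 i \sqrt{3}}{50179} \approx 19365.0 + 0.00027614 i$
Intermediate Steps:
$m{\left(k \right)} = i \sqrt{3}$ ($m{\left(k \right)} = \sqrt{-3} = i \sqrt{3}$)
$P = 9$ ($P = 2 - -7 = 2 + 7 = 9$)
$N{\left(M,R \right)} = \frac{9 + R}{224 + M}$ ($N{\left(M,R \right)} = \frac{R + 9}{M + 224} = \frac{9 + R}{224 + M}$)
$N{\left(m{\left(-7 \right)},-17 \right)} - -19365 = \frac{9 - 17}{224 + i \sqrt{3}} - -19365 = \frac{1}{224 + i \sqrt{3}} \left(-8\right) + 19365 = - \frac{8}{224 + i \sqrt{3}} + 19365 = 19365 - \frac{8}{224 + i \sqrt{3}}$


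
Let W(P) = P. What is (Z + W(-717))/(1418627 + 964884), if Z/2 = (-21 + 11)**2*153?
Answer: 29883/2383511 ≈ 0.012537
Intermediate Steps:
Z = 30600 (Z = 2*((-21 + 11)**2*153) = 2*((-10)**2*153) = 2*(100*153) = 2*15300 = 30600)
(Z + W(-717))/(1418627 + 964884) = (30600 - 717)/(1418627 + 964884) = 29883/2383511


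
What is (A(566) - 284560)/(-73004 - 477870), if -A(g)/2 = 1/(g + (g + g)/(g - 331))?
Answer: 19085723995/36947670054 ≈ 0.51656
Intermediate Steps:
A(g) = -2/(g + 2*g/(-331 + g)) (A(g) = -2/(g + (g + g)/(g - 331)) = -2/(g + (2*g)/(-331 + g)) = -2/(g + 2*g/(-331 + g)))
(A(566) - 284560)/(-73004 - 477870) = (2*(331 - 1*566)/(566*(-329 + 566)) - 284560)/(-73004 - 477870) = (2*(1/566)*(331 - 566)/237 - 284560)/(-550874) = (2*(1/566)*(1/237)*(-235) - 284560)*(-1/550874) = (-235/67071 - 284560)*(-1/550874) = -19085723995/67071*(-1/550874) = 19085723995/36947670054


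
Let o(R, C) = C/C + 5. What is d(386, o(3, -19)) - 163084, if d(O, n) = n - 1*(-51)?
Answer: -163027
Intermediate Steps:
o(R, C) = 6 (o(R, C) = 1 + 5 = 6)
d(O, n) = 51 + n (d(O, n) = n + 51 = 51 + n)
d(386, o(3, -19)) - 163084 = (51 + 6) - 163084 = 57 - 163084 = -163027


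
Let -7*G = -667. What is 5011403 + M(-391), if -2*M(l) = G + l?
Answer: 35080856/7 ≈ 5.0116e+6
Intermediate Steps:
G = 667/7 (G = -⅐*(-667) = 667/7 ≈ 95.286)
M(l) = -667/14 - l/2 (M(l) = -(667/7 + l)/2 = -667/14 - l/2)
5011403 + M(-391) = 5011403 + (-667/14 - ½*(-391)) = 5011403 + (-667/14 + 391/2) = 5011403 + 1035/7 = 35080856/7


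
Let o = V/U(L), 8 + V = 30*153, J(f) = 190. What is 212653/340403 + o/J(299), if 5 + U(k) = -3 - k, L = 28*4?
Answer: 234911561/554370600 ≈ 0.42374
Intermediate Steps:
L = 112
U(k) = -8 - k (U(k) = -5 + (-3 - k) = -8 - k)
V = 4582 (V = -8 + 30*153 = -8 + 4590 = 4582)
o = -2291/60 (o = 4582/(-8 - 1*112) = 4582/(-8 - 112) = 4582/(-120) = 4582*(-1/120) = -2291/60 ≈ -38.183)
212653/340403 + o/J(299) = 212653/340403 - 2291/60/190 = 212653*(1/340403) - 2291/60*1/190 = 30379/48629 - 2291/11400 = 234911561/554370600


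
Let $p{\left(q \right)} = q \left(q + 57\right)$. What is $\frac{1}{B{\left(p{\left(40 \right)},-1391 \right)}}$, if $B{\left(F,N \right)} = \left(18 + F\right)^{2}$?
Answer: $\frac{1}{15194404} \approx 6.5814 \cdot 10^{-8}$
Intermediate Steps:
$p{\left(q \right)} = q \left(57 + q\right)$
$\frac{1}{B{\left(p{\left(40 \right)},-1391 \right)}} = \frac{1}{\left(18 + 40 \left(57 + 40\right)\right)^{2}} = \frac{1}{\left(18 + 40 \cdot 97\right)^{2}} = \frac{1}{\left(18 + 3880\right)^{2}} = \frac{1}{3898^{2}} = \frac{1}{15194404}$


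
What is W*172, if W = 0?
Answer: 0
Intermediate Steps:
W*172 = 0*172 = 0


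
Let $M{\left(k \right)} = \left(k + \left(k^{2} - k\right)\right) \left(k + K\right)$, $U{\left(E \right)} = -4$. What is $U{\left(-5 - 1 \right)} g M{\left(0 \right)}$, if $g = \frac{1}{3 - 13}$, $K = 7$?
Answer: $0$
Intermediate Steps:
$M{\left(k \right)} = k^{2} \left(7 + k\right)$ ($M{\left(k \right)} = \left(k + \left(k^{2} - k\right)\right) \left(k + 7\right) = k^{2} \left(7 + k\right)$)
$g = - \frac{1}{10}$ ($g = \frac{1}{-10} = - \frac{1}{10} \approx -0.1$)
$U{\left(-5 - 1 \right)} g M{\left(0 \right)} = \left(-4\right) \left(- \frac{1}{10}\right) 0^{2} \left(7 + 0\right) = \frac{2 \cdot 0 \cdot 7}{5} = \frac{2}{5} \cdot 0 = 0$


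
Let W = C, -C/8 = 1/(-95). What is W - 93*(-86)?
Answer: 759818/95 ≈ 7998.1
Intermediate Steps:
C = 8/95 (C = -8/(-95) = -8*(-1/95) = 8/95 ≈ 0.084211)
W = 8/95 ≈ 0.084211
W - 93*(-86) = 8/95 - 93*(-86) = 8/95 + 7998 = 759818/95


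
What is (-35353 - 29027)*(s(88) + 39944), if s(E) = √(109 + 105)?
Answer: -2571594720 - 64380*√214 ≈ -2.5725e+9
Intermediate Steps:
s(E) = √214
(-35353 - 29027)*(s(88) + 39944) = (-35353 - 29027)*(√214 + 39944) = -64380*(39944 + √214) = -2571594720 - 64380*√214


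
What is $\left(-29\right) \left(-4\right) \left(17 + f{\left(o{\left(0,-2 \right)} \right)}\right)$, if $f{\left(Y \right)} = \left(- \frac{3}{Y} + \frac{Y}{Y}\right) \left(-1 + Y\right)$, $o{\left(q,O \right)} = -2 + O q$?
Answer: $1102$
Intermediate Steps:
$f{\left(Y \right)} = \left(1 - \frac{3}{Y}\right) \left(-1 + Y\right)$ ($f{\left(Y \right)} = \left(- \frac{3}{Y} + 1\right) \left(-1 + Y\right) = \left(1 - \frac{3}{Y}\right) \left(-1 + Y\right)$)
$\left(-29\right) \left(-4\right) \left(17 + f{\left(o{\left(0,-2 \right)} \right)}\right) = \left(-29\right) \left(-4\right) \left(17 - \left(6 - \frac{3}{-2 - 0}\right)\right) = 116 \left(17 + \left(-4 + \left(-2 + 0\right) + \frac{3}{-2 + 0}\right)\right) = 116 \left(17 - \left(6 + \frac{3}{2}\right)\right) = 116 \left(17 - \frac{15}{2}\right) = 116 \cdot \frac{19}{2} = 1102$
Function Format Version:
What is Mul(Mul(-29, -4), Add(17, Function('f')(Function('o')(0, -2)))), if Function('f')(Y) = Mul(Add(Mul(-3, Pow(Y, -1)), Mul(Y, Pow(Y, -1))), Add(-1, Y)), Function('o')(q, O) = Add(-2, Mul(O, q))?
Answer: 1102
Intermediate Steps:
Function('f')(Y) = Mul(Add(1, Mul(-3, Pow(Y, -1))), Add(-1, Y)) (Function('f')(Y) = Mul(Add(Mul(-3, Pow(Y, -1)), 1), Add(-1, Y)) = Mul(Add(1, Mul(-3, Pow(Y, -1))), Add(-1, Y)))
Mul(Mul(-29, -4), Add(17, Function('f')(Function('o')(0, -2)))) = Mul(Mul(-29, -4), Add(17, Add(-4, Add(-2, Mul(-2, 0)), Mul(3, Pow(Add(-2, Mul(-2, 0)), -1))))) = Mul(116, Add(17, Add(-4, Add(-2, 0), Mul(3, Pow(Add(-2, 0), -1))))) = Mul(116, Add(17, Add(-4, -2, Mul(3, Pow(-2, -1))))) = Mul(116, Add(17, Add(-4, -2, Mul(3, Rational(-1, 2))))) = Mul(116, Add(17, Add(-4, -2, Rational(-3, 2)))) = Mul(116, Add(17, Rational(-15, 2))) = Mul(116, Rational(19, 2)) = 1102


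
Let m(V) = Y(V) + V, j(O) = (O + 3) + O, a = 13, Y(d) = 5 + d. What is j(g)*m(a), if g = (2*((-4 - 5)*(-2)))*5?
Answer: 11253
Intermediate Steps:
g = 180 (g = (2*(-9*(-2)))*5 = (2*18)*5 = 36*5 = 180)
j(O) = 3 + 2*O (j(O) = (3 + O) + O = 3 + 2*O)
m(V) = 5 + 2*V (m(V) = (5 + V) + V = 5 + 2*V)
j(g)*m(a) = (3 + 2*180)*(5 + 2*13) = (3 + 360)*(5 + 26) = 363*31 = 11253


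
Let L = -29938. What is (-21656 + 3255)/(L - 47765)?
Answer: 18401/77703 ≈ 0.23681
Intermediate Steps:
(-21656 + 3255)/(L - 47765) = (-21656 + 3255)/(-29938 - 47765) = -18401/(-77703) = -18401*(-1/77703) = 18401/77703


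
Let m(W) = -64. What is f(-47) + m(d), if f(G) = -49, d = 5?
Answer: -113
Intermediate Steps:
f(-47) + m(d) = -49 - 64 = -113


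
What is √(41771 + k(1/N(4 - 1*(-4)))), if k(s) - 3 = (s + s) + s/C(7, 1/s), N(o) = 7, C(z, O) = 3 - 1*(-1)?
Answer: √8187767/14 ≈ 204.39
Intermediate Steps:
C(z, O) = 4 (C(z, O) = 3 + 1 = 4)
k(s) = 3 + 9*s/4 (k(s) = 3 + ((s + s) + s/4) = 3 + (2*s + s*(¼)) = 3 + (2*s + s/4) = 3 + 9*s/4)
√(41771 + k(1/N(4 - 1*(-4)))) = √(41771 + (3 + (9/4)/7)) = √(41771 + (3 + (9/4)*(⅐))) = √(41771 + (3 + 9/28)) = √(41771 + 93/28) = √(1169681/28) = √8187767/14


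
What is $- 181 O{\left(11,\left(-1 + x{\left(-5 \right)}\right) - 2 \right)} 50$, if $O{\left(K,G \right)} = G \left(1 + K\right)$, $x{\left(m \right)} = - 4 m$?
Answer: $-1846200$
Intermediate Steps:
$- 181 O{\left(11,\left(-1 + x{\left(-5 \right)}\right) - 2 \right)} 50 = - 181 \left(\left(-1 - -20\right) - 2\right) \left(1 + 11\right) 50 = - 181 \left(\left(-1 + 20\right) - 2\right) 12 \cdot 50 = - 181 \left(19 - 2\right) 12 \cdot 50 = - 181 \cdot 17 \cdot 12 \cdot 50 = \left(-181\right) 204 \cdot 50 = \left(-36924\right) 50 = -1846200$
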